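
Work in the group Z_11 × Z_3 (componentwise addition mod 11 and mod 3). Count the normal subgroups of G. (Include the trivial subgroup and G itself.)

G is abelian, so every subgroup is normal.
G has 4 subgroups in total, hence 4 normal subgroups.

4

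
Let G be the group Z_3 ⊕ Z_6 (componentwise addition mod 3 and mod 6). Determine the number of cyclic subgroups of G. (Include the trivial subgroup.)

10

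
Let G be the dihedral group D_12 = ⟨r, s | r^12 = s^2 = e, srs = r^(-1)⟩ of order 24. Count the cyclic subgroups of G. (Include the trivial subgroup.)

18

Each element a generates a cyclic subgroup ⟨a⟩; distinct elements may generate the same one (a cyclic group of order d has φ(d) generators).
Cyclic subgroups by order — order 1: 1; order 2: 13; order 3: 1; order 4: 1; order 6: 1; order 12: 1.
Total: 18.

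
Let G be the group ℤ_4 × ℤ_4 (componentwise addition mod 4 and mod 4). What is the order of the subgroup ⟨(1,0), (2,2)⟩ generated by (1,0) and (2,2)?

8

|⟨(1,0)⟩| = 4 and |⟨(2,2)⟩| = 2, so |H| is a multiple of lcm(4, 2) = 4 and divides |G| = 16.
Closing under the operation: H = {(0,0), (0,2), (1,0), (1,2), (2,0), (2,2), (3,0), (3,2)}, so |H| = 8.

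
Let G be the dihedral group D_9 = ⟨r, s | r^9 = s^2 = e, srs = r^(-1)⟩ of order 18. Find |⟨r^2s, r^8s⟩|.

|⟨r^2s⟩| = 2 and |⟨r^8s⟩| = 2, so |H| is a multiple of lcm(2, 2) = 2 and divides |G| = 18.
Closing under the operation: H = {e, r^3, r^6, r^2s, r^5s, r^8s}, so |H| = 6.

6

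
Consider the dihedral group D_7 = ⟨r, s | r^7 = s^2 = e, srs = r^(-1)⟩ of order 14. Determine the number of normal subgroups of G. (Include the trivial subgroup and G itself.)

3

G has 10 subgroups. Checking conjugation-invariance by order — order 1: 1/1 normal; order 2: 0/7 normal; order 7: 1/1 normal; order 14: 1/1 normal.
Total normal subgroups: 3.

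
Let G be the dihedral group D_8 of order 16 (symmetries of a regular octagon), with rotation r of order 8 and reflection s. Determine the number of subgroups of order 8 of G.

|G| = 16 and 8 | 16, so subgroups of order 8 are possible by Lagrange.
The subgroups of order 8 are: {e, r, r^2, r^3, r^4, r^5, r^6, r^7}; {e, r^2, r^4, r^6, s, r^2s, r^4s, r^6s}; {e, r^2, r^4, r^6, rs, r^3s, r^5s, r^7s}.
So G has 3 subgroups of order 8.

3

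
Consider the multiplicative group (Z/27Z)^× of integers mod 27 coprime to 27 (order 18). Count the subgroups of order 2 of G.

1

|G| = 18 and 2 | 18, so subgroups of order 2 are possible by Lagrange.
The subgroups of order 2 are: {1, 26}.
So G has 1 subgroup of order 2.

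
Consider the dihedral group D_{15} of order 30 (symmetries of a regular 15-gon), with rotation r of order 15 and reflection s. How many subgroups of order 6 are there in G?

|G| = 30 and 6 | 30, so subgroups of order 6 are possible by Lagrange.
The subgroups of order 6 are: {e, r^5, r^10, s, r^5s, r^10s}; {e, r^5, r^10, rs, r^6s, r^11s}; {e, r^5, r^10, r^2s, r^7s, r^12s}; {e, r^5, r^10, r^3s, r^8s, r^13s}; … (5 in all).
So G has 5 subgroups of order 6.

5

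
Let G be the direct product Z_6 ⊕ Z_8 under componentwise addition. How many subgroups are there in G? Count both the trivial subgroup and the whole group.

|G| = 48, so by Lagrange every subgroup order divides 48. Divisors: 1, 2, 3, 4, 6, 8, 12, 16, 24, 48.
Subgroups by order — order 1: 1; order 2: 3; order 3: 1; order 4: 3; order 6: 3; order 8: 3; order 12: 3; order 16: 1; order 24: 3; order 48: 1.
Total: 1 + 3 + 1 + 3 + 3 + 3 + 3 + 1 + 3 + 1 = 22.

22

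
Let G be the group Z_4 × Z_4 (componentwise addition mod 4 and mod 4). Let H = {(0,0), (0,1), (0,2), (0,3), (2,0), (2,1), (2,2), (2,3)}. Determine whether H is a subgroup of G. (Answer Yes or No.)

|H| = 8 divides |G| = 16, consistent with Lagrange.
H contains the identity, every element's inverse is in H, and H is closed under +: it is a subgroup.

Yes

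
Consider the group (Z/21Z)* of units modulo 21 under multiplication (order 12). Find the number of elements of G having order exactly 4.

No element of G has order 4 (even though 4 | 12).

0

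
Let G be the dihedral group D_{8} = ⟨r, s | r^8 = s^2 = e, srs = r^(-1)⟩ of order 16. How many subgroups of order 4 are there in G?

5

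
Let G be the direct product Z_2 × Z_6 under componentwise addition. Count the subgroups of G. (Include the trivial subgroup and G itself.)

10

|G| = 12, so by Lagrange every subgroup order divides 12. Divisors: 1, 2, 3, 4, 6, 12.
Subgroups by order — order 1: 1; order 2: 3; order 3: 1; order 4: 1; order 6: 3; order 12: 1.
Total: 1 + 3 + 1 + 1 + 3 + 1 = 10.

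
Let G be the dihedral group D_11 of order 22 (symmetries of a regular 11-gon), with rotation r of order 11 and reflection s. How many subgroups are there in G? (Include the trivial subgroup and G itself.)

14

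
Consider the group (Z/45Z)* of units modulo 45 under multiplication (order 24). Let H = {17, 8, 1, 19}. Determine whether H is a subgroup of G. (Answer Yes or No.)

|H| = 4 divides |G| = 24, consistent with Lagrange.
H contains the identity, every element's inverse is in H, and H is closed under ·: it is a subgroup.
In fact H = ⟨8⟩.

Yes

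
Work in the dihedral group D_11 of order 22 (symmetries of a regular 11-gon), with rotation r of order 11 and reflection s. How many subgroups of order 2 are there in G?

11

|G| = 22 and 2 | 22, so subgroups of order 2 are possible by Lagrange.
The subgroups of order 2 are: {e, r^10s}; {e, r^2s}; {e, r^3s}; {e, r^4s}; … (11 in all).
So G has 11 subgroups of order 2.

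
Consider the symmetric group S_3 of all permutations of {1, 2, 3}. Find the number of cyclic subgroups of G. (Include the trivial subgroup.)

5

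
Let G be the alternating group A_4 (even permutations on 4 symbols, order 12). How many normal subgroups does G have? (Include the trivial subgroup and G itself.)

3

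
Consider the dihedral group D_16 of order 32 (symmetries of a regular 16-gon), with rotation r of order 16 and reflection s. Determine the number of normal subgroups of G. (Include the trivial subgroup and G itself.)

G has 36 subgroups. Checking conjugation-invariance by order — order 1: 1/1 normal; order 2: 1/17 normal; order 4: 1/9 normal; order 8: 1/5 normal; order 16: 3/3 normal; order 32: 1/1 normal.
Total normal subgroups: 8.

8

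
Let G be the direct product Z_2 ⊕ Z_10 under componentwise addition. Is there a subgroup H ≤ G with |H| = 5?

5 | 20. A subgroup of order 5 is {(0,0), (0,2), (0,4), (0,6), (0,8)}.

Yes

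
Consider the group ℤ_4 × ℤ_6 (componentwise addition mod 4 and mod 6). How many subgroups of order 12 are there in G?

3

|G| = 24 and 12 | 24, so subgroups of order 12 are possible by Lagrange.
The subgroups of order 12 are: {(0,0), (0,1), (0,2), (0,3), (0,4), (0,5), (2,0), (2,1), (2,2), (2,3), (2,4), (2,5)}; {(0,0), (0,2), (0,4), (1,0), (1,2), (1,4), (2,0), (2,2), (2,4), (3,0), (3,2), (3,4)}; {(0,0), (0,2), (0,4), (1,1), (1,3), (1,5), (2,0), (2,2), (2,4), (3,1), (3,3), (3,5)}.
So G has 3 subgroups of order 12.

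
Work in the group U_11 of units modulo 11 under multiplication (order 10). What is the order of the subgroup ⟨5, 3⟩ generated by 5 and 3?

|⟨5⟩| = 5 and |⟨3⟩| = 5, so |H| is a multiple of lcm(5, 5) = 5 and divides |G| = 10.
Closing under the operation: H = {1, 3, 4, 5, 9}, so |H| = 5.

5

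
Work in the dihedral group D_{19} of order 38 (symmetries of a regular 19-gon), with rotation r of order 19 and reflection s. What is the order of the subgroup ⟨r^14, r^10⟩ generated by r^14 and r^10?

|⟨r^14⟩| = 19 and |⟨r^10⟩| = 19, so |H| is a multiple of lcm(19, 19) = 19 and divides |G| = 38.
Closing under the operation: H = {e, r, r^2, r^3, r^4, r^5, r^6, r^7, r^8, r^9, r^10, r^11, r^12, r^13, r^14, r^15, r^16, r^17, r^18}, so |H| = 19.

19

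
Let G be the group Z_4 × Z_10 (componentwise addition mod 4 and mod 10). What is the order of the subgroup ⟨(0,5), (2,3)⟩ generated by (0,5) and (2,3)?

|⟨(0,5)⟩| = 2 and |⟨(2,3)⟩| = 10, so |H| is a multiple of lcm(2, 10) = 10 and divides |G| = 40.
Closing under the operation: H = {(0,0), (0,1), (0,2), (0,3), (0,4), (0,5), (0,6), (0,7), (0,8), (0,9), (2,0), (2,1), (2,2), (2,3), (2,4), (2,5), (2,6), (2,7), (2,8), (2,9)}, so |H| = 20.

20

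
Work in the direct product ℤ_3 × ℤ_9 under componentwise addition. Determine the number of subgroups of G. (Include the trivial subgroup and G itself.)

10

|G| = 27, so by Lagrange every subgroup order divides 27. Divisors: 1, 3, 9, 27.
Subgroups by order — order 1: 1; order 3: 4; order 9: 4; order 27: 1.
Total: 1 + 4 + 4 + 1 = 10.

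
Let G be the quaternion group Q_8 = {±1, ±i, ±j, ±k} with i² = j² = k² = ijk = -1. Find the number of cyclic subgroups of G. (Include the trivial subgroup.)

Each element a generates a cyclic subgroup ⟨a⟩; distinct elements may generate the same one (a cyclic group of order d has φ(d) generators).
Cyclic subgroups by order — order 1: 1; order 2: 1; order 4: 3.
Total: 5.

5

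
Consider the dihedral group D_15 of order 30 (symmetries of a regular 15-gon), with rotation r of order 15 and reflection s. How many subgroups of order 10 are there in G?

|G| = 30 and 10 | 30, so subgroups of order 10 are possible by Lagrange.
The subgroups of order 10 are: {e, r^3, r^6, r^9, r^12, rs, r^4s, r^7s, r^10s, r^13s}; {e, r^3, r^6, r^9, r^12, r^2s, r^5s, r^8s, r^11s, r^14s}; {e, r^3, r^6, r^9, r^12, s, r^3s, r^6s, r^9s, r^12s}.
So G has 3 subgroups of order 10.

3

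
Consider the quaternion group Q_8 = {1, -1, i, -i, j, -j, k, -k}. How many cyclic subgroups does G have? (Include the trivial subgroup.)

Each element a generates a cyclic subgroup ⟨a⟩; distinct elements may generate the same one (a cyclic group of order d has φ(d) generators).
Cyclic subgroups by order — order 1: 1; order 2: 1; order 4: 3.
Total: 5.

5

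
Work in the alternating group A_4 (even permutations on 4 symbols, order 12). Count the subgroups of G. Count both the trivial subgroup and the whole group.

10

|G| = 12, so by Lagrange every subgroup order divides 12. Divisors: 1, 2, 3, 4, 6, 12.
Subgroups by order — order 1: 1; order 2: 3; order 3: 4; order 4: 1; order 6: 0; order 12: 1.
Total: 1 + 3 + 4 + 1 + 0 + 1 = 10.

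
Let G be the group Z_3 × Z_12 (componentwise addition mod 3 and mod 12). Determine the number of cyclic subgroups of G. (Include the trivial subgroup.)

15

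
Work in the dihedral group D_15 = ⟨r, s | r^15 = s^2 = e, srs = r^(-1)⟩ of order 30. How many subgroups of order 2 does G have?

15

|G| = 30 and 2 | 30, so subgroups of order 2 are possible by Lagrange.
The subgroups of order 2 are: {e, r^10s}; {e, r^11s}; {e, r^12s}; {e, r^13s}; … (15 in all).
So G has 15 subgroups of order 2.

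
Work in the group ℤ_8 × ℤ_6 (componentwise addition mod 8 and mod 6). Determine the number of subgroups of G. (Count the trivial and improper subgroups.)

|G| = 48, so by Lagrange every subgroup order divides 48. Divisors: 1, 2, 3, 4, 6, 8, 12, 16, 24, 48.
Subgroups by order — order 1: 1; order 2: 3; order 3: 1; order 4: 3; order 6: 3; order 8: 3; order 12: 3; order 16: 1; order 24: 3; order 48: 1.
Total: 1 + 3 + 1 + 3 + 3 + 3 + 3 + 1 + 3 + 1 = 22.

22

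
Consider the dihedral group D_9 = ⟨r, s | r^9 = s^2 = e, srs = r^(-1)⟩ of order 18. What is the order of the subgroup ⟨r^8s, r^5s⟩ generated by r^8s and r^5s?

6

|⟨r^8s⟩| = 2 and |⟨r^5s⟩| = 2, so |H| is a multiple of lcm(2, 2) = 2 and divides |G| = 18.
Closing under the operation: H = {e, r^3, r^6, r^2s, r^5s, r^8s}, so |H| = 6.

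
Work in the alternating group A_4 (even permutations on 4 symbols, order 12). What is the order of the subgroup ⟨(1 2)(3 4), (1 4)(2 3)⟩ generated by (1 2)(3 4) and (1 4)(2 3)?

4

|⟨(1 2)(3 4)⟩| = 2 and |⟨(1 4)(2 3)⟩| = 2, so |H| is a multiple of lcm(2, 2) = 2 and divides |G| = 12.
Closing under the operation: H = {e, (1 2)(3 4), (1 3)(2 4), (1 4)(2 3)}, so |H| = 4.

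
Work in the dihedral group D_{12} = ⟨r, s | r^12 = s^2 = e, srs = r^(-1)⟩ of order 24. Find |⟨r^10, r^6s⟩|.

12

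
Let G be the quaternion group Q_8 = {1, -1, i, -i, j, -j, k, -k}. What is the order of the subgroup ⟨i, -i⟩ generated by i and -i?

|⟨i⟩| = 4 and |⟨-i⟩| = 4, so |H| is a multiple of lcm(4, 4) = 4 and divides |G| = 8.
Closing under the operation: H = {1, -1, i, -i}, so |H| = 4.

4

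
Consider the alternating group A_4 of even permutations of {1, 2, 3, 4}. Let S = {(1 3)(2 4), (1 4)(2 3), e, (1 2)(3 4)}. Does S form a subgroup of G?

|S| = 4 divides |G| = 12, consistent with Lagrange.
S contains the identity, every element's inverse is in S, and S is closed under ∘: it is a subgroup.

Yes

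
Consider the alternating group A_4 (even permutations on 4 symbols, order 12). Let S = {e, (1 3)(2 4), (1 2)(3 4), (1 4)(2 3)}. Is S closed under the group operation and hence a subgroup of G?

Yes

|S| = 4 divides |G| = 12, consistent with Lagrange.
S contains the identity, every element's inverse is in S, and S is closed under ∘: it is a subgroup.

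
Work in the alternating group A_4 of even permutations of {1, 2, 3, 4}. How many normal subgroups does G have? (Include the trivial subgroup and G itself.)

G has 10 subgroups. Checking conjugation-invariance by order — order 1: 1/1 normal; order 2: 0/3 normal; order 3: 0/4 normal; order 4: 1/1 normal; order 12: 1/1 normal.
Total normal subgroups: 3.

3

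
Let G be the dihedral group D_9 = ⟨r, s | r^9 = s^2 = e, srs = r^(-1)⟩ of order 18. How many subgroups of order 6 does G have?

|G| = 18 and 6 | 18, so subgroups of order 6 are possible by Lagrange.
The subgroups of order 6 are: {e, r^3, r^6, r^2s, r^5s, r^8s}; {e, r^3, r^6, s, r^3s, r^6s}; {e, r^3, r^6, rs, r^4s, r^7s}.
So G has 3 subgroups of order 6.

3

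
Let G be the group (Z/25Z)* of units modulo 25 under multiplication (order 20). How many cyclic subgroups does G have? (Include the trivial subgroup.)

6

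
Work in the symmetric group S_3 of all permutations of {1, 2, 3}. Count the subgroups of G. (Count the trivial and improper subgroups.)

6

|G| = 6, so by Lagrange every subgroup order divides 6. Divisors: 1, 2, 3, 6.
Subgroups by order — order 1: 1; order 2: 3; order 3: 1; order 6: 1.
Total: 1 + 3 + 1 + 1 = 6.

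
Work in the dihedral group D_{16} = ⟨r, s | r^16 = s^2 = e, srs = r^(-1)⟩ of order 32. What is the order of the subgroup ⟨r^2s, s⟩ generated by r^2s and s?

16

|⟨r^2s⟩| = 2 and |⟨s⟩| = 2, so |H| is a multiple of lcm(2, 2) = 2 and divides |G| = 32.
Closing under the operation: H = {e, r^2, r^4, r^6, r^8, r^10, r^12, r^14, s, r^2s, r^4s, r^6s, r^8s, r^10s, r^12s, r^14s}, so |H| = 16.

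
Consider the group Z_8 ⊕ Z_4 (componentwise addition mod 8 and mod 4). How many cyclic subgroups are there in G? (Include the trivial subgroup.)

14

Each element a generates a cyclic subgroup ⟨a⟩; distinct elements may generate the same one (a cyclic group of order d has φ(d) generators).
Cyclic subgroups by order — order 1: 1; order 2: 3; order 4: 6; order 8: 4.
Total: 14.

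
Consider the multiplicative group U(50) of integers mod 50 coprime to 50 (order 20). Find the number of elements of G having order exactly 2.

1

The elements of order 2 are: 49.
That's 1.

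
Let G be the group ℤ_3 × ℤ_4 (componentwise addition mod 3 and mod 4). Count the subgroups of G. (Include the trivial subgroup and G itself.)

6

|G| = 12, so by Lagrange every subgroup order divides 12. Divisors: 1, 2, 3, 4, 6, 12.
Subgroups by order — order 1: 1; order 2: 1; order 3: 1; order 4: 1; order 6: 1; order 12: 1.
Total: 1 + 1 + 1 + 1 + 1 + 1 = 6.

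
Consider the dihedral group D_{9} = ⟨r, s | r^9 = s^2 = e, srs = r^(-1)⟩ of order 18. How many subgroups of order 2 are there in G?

|G| = 18 and 2 | 18, so subgroups of order 2 are possible by Lagrange.
The subgroups of order 2 are: {e, r^2s}; {e, r^3s}; {e, r^4s}; {e, r^5s}; … (9 in all).
So G has 9 subgroups of order 2.

9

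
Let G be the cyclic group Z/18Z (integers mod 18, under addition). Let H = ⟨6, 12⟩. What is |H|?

|⟨6⟩| = 3 and |⟨12⟩| = 3, so |H| is a multiple of lcm(3, 3) = 3 and divides |G| = 18.
Closing under the operation: H = {0, 6, 12}, so |H| = 3.

3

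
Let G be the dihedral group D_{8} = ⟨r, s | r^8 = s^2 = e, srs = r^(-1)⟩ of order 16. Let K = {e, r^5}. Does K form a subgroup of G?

r^5 ∈ K but its inverse r^3 ∉ K, so K is not a subgroup.

No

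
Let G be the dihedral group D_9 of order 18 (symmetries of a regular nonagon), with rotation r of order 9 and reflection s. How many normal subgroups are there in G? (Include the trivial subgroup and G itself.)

G has 16 subgroups. Checking conjugation-invariance by order — order 1: 1/1 normal; order 2: 0/9 normal; order 3: 1/1 normal; order 6: 0/3 normal; order 9: 1/1 normal; order 18: 1/1 normal.
Total normal subgroups: 4.

4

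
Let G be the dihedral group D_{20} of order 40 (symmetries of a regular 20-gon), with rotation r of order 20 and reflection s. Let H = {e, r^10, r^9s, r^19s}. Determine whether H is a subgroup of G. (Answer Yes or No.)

|H| = 4 divides |G| = 40, consistent with Lagrange.
H contains the identity, every element's inverse is in H, and H is closed under ·: it is a subgroup.

Yes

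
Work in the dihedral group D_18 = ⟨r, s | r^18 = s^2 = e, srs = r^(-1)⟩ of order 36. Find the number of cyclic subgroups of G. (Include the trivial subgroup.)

24

Each element a generates a cyclic subgroup ⟨a⟩; distinct elements may generate the same one (a cyclic group of order d has φ(d) generators).
Cyclic subgroups by order — order 1: 1; order 2: 19; order 3: 1; order 6: 1; order 9: 1; order 18: 1.
Total: 24.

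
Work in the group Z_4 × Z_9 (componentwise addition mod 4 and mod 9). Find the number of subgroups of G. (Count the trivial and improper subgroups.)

9

|G| = 36, so by Lagrange every subgroup order divides 36. Divisors: 1, 2, 3, 4, 6, 9, 12, 18, 36.
Subgroups by order — order 1: 1; order 2: 1; order 3: 1; order 4: 1; order 6: 1; order 9: 1; order 12: 1; order 18: 1; order 36: 1.
Total: 1 + 1 + 1 + 1 + 1 + 1 + 1 + 1 + 1 = 9.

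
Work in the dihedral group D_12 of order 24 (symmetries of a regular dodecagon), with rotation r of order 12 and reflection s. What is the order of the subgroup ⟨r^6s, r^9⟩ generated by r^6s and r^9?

8

|⟨r^6s⟩| = 2 and |⟨r^9⟩| = 4, so |H| is a multiple of lcm(2, 4) = 4 and divides |G| = 24.
Closing under the operation: H = {e, r^3, r^6, r^9, s, r^3s, r^6s, r^9s}, so |H| = 8.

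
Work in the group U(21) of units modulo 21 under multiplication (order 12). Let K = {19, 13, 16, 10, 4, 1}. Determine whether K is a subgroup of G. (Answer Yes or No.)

|K| = 6 divides |G| = 12, consistent with Lagrange.
K contains the identity, every element's inverse is in K, and K is closed under ·: it is a subgroup.
In fact K = ⟨19⟩.

Yes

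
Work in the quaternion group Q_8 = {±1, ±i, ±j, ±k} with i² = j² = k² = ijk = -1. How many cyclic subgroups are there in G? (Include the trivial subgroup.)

5

Each element a generates a cyclic subgroup ⟨a⟩; distinct elements may generate the same one (a cyclic group of order d has φ(d) generators).
Cyclic subgroups by order — order 1: 1; order 2: 1; order 4: 3.
Total: 5.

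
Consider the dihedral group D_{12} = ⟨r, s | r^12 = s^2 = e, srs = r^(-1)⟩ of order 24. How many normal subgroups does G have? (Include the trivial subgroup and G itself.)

G has 34 subgroups. Checking conjugation-invariance by order — order 1: 1/1 normal; order 2: 1/13 normal; order 3: 1/1 normal; order 4: 1/7 normal; order 6: 1/5 normal; order 8: 0/3 normal; order 12: 3/3 normal; order 24: 1/1 normal.
Total normal subgroups: 9.

9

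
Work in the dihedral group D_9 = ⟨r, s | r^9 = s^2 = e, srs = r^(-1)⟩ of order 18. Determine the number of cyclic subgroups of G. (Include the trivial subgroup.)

12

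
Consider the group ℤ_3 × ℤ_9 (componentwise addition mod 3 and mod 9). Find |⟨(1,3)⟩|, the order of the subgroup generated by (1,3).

The order of (1,3) in Z_3 × Z_9 is lcm(ord(1) in Z_3, ord(3) in Z_9).
ord(1) = 3 and ord(3) = 3, so |⟨(1,3)⟩| = lcm(3, 3) = 3.

3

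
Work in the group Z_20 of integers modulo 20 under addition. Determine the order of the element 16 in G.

In Z_20, the order of an element a is n/gcd(a, n).
gcd(16, 20) = 4, so |⟨16⟩| = 20/4 = 5.

5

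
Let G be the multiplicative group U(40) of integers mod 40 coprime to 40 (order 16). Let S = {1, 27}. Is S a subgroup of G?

27 ∈ S but its inverse 3 ∉ S, so S is not a subgroup.

No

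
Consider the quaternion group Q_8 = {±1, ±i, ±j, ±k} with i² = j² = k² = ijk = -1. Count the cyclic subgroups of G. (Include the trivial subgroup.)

Group the elements of G by the cyclic subgroup they generate; each cyclic subgroup of order d accounts for φ(d) elements.
Cyclic subgroups by order — order 1: 1; order 2: 1; order 4: 3.
Total: 5.

5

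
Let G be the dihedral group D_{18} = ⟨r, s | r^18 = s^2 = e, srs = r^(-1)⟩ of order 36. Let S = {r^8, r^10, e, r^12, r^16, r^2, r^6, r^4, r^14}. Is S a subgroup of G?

|S| = 9 divides |G| = 36, consistent with Lagrange.
S contains the identity, every element's inverse is in S, and S is closed under ·: it is a subgroup.
In fact S = ⟨r^4⟩.

Yes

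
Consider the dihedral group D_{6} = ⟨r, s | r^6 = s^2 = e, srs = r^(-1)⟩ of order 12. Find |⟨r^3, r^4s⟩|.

4

|⟨r^3⟩| = 2 and |⟨r^4s⟩| = 2, so |H| is a multiple of lcm(2, 2) = 2 and divides |G| = 12.
Closing under the operation: H = {e, r^3, rs, r^4s}, so |H| = 4.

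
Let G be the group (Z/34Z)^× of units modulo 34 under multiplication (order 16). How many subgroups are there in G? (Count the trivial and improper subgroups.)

|G| = 16, so by Lagrange every subgroup order divides 16. Divisors: 1, 2, 4, 8, 16.
Subgroups by order — order 1: 1; order 2: 1; order 4: 1; order 8: 1; order 16: 1.
Total: 1 + 1 + 1 + 1 + 1 = 5.

5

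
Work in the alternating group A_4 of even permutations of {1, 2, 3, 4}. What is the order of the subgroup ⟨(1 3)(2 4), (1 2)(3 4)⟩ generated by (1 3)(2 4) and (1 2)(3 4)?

|⟨(1 3)(2 4)⟩| = 2 and |⟨(1 2)(3 4)⟩| = 2, so |H| is a multiple of lcm(2, 2) = 2 and divides |G| = 12.
Closing under the operation: H = {e, (1 2)(3 4), (1 3)(2 4), (1 4)(2 3)}, so |H| = 4.

4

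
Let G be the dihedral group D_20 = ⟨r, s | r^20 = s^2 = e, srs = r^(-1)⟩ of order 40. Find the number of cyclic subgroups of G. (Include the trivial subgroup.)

26

Each element a generates a cyclic subgroup ⟨a⟩; distinct elements may generate the same one (a cyclic group of order d has φ(d) generators).
Cyclic subgroups by order — order 1: 1; order 2: 21; order 4: 1; order 5: 1; order 10: 1; order 20: 1.
Total: 26.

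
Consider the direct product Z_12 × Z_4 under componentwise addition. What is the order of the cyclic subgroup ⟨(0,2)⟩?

2

The order of (0,2) in Z_12 × Z_4 is lcm(ord(0) in Z_12, ord(2) in Z_4).
ord(0) = 1 and ord(2) = 2, so |⟨(0,2)⟩| = lcm(1, 2) = 2.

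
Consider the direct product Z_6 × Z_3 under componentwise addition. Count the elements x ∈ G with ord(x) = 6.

An element (a,b) has order lcm(ord(a), ord(b)); count pairs with lcm equal to 6.
Enumerating gives 8 such elements.

8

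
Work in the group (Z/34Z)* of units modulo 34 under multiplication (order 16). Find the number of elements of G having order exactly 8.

The elements of order 8 are: 9, 15, 19, 25.
That's 4.

4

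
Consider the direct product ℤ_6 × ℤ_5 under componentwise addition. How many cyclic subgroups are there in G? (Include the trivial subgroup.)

Each element a generates a cyclic subgroup ⟨a⟩; distinct elements may generate the same one (a cyclic group of order d has φ(d) generators).
Cyclic subgroups by order — order 1: 1; order 2: 1; order 3: 1; order 5: 1; order 6: 1; order 10: 1; order 15: 1; order 30: 1.
Total: 8.

8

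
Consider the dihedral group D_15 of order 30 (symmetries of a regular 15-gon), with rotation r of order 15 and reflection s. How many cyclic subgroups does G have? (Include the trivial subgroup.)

A cyclic subgroup of order d is generated by each of its φ(d) elements of order d, so the cyclic subgroups of order d number (#elements of order d)/φ(d).
Cyclic subgroups by order — order 1: 1; order 2: 15; order 3: 1; order 5: 1; order 15: 1.
Total: 19.

19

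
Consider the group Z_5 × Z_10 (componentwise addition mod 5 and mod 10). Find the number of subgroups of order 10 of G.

6

|G| = 50 and 10 | 50, so subgroups of order 10 are possible by Lagrange.
The subgroups of order 10 are: {(0,0), (0,1), (0,2), (0,3), (0,4), (0,5), (0,6), (0,7), (0,8), (0,9)}; {(0,0), (0,5), (1,0), (1,5), (2,0), (2,5), (3,0), (3,5), (4,0), (4,5)}; {(0,0), (0,5), (1,1), (1,6), (2,2), (2,7), (3,3), (3,8), (4,4), (4,9)}; {(0,0), (0,5), (1,2), (1,7), (2,4), (2,9), (3,1), (3,6), (4,3), (4,8)}; … (6 in all).
So G has 6 subgroups of order 10.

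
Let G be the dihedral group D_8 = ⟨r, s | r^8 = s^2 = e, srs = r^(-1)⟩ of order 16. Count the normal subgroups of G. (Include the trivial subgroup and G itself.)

7

G has 19 subgroups. Checking conjugation-invariance by order — order 1: 1/1 normal; order 2: 1/9 normal; order 4: 1/5 normal; order 8: 3/3 normal; order 16: 1/1 normal.
Total normal subgroups: 7.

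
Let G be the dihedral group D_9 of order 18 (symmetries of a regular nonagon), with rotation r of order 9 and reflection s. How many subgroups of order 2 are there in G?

|G| = 18 and 2 | 18, so subgroups of order 2 are possible by Lagrange.
The subgroups of order 2 are: {e, r^2s}; {e, r^3s}; {e, r^4s}; {e, r^5s}; … (9 in all).
So G has 9 subgroups of order 2.

9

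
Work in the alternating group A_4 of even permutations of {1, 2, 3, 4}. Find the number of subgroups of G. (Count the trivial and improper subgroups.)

10

|G| = 12, so by Lagrange every subgroup order divides 12. Divisors: 1, 2, 3, 4, 6, 12.
Subgroups by order — order 1: 1; order 2: 3; order 3: 4; order 4: 1; order 6: 0; order 12: 1.
Total: 1 + 3 + 4 + 1 + 0 + 1 = 10.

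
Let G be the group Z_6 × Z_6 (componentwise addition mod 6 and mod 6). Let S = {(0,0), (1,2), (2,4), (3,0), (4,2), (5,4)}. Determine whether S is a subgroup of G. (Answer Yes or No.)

Yes

|S| = 6 divides |G| = 36, consistent with Lagrange.
S contains the identity, every element's inverse is in S, and S is closed under +: it is a subgroup.
In fact S = ⟨(1,2)⟩.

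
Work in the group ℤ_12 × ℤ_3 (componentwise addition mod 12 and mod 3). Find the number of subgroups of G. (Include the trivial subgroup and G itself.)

18

|G| = 36, so by Lagrange every subgroup order divides 36. Divisors: 1, 2, 3, 4, 6, 9, 12, 18, 36.
Subgroups by order — order 1: 1; order 2: 1; order 3: 4; order 4: 1; order 6: 4; order 9: 1; order 12: 4; order 18: 1; order 36: 1.
Total: 1 + 1 + 4 + 1 + 4 + 1 + 4 + 1 + 1 = 18.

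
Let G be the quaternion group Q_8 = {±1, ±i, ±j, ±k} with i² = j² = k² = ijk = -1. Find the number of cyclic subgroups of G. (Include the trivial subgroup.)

5

Each element a generates a cyclic subgroup ⟨a⟩; distinct elements may generate the same one (a cyclic group of order d has φ(d) generators).
Cyclic subgroups by order — order 1: 1; order 2: 1; order 4: 3.
Total: 5.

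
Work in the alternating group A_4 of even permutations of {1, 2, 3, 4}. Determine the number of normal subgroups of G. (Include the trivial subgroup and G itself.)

3

G has 10 subgroups. Checking conjugation-invariance by order — order 1: 1/1 normal; order 2: 0/3 normal; order 3: 0/4 normal; order 4: 1/1 normal; order 12: 1/1 normal.
Total normal subgroups: 3.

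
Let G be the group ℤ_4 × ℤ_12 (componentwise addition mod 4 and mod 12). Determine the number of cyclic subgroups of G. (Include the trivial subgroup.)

20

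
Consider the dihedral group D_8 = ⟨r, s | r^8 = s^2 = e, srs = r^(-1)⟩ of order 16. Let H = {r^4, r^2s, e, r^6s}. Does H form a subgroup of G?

|H| = 4 divides |G| = 16, consistent with Lagrange.
H contains the identity, every element's inverse is in H, and H is closed under ·: it is a subgroup.

Yes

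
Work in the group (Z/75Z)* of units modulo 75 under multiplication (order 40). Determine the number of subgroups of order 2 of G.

|G| = 40 and 2 | 40, so subgroups of order 2 are possible by Lagrange.
The subgroups of order 2 are: {1, 26}; {1, 49}; {1, 74}.
So G has 3 subgroups of order 2.

3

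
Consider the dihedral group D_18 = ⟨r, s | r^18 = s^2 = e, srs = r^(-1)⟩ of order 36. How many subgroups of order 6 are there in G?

|G| = 36 and 6 | 36, so subgroups of order 6 are possible by Lagrange.
The subgroups of order 6 are: {e, r^6, r^12, r^4s, r^10s, r^16s}; {e, r^6, r^12, r^5s, r^11s, r^17s}; {e, r^6, r^12, s, r^6s, r^12s}; {e, r^6, r^12, rs, r^7s, r^13s}; … (7 in all).
So G has 7 subgroups of order 6.

7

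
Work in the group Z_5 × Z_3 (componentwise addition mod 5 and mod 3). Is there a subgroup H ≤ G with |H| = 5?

5 | 15. A subgroup of order 5 is {(0,0), (1,0), (2,0), (3,0), (4,0)}.

Yes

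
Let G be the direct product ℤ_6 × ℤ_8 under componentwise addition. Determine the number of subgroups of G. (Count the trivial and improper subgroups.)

|G| = 48, so by Lagrange every subgroup order divides 48. Divisors: 1, 2, 3, 4, 6, 8, 12, 16, 24, 48.
Subgroups by order — order 1: 1; order 2: 3; order 3: 1; order 4: 3; order 6: 3; order 8: 3; order 12: 3; order 16: 1; order 24: 3; order 48: 1.
Total: 1 + 3 + 1 + 3 + 3 + 3 + 3 + 1 + 3 + 1 = 22.

22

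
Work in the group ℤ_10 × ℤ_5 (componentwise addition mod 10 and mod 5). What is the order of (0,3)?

The order of (0,3) in Z_10 × Z_5 is lcm(ord(0) in Z_10, ord(3) in Z_5).
ord(0) = 1 and ord(3) = 5, so |⟨(0,3)⟩| = lcm(1, 5) = 5.

5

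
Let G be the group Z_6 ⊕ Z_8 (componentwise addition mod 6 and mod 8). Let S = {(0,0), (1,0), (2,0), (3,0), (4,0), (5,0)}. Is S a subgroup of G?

|S| = 6 divides |G| = 48, consistent with Lagrange.
S contains the identity, every element's inverse is in S, and S is closed under +: it is a subgroup.
In fact S = ⟨(5,0)⟩.

Yes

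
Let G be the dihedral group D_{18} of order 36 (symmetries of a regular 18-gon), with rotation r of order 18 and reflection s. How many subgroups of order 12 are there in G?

|G| = 36 and 12 | 36, so subgroups of order 12 are possible by Lagrange.
The subgroups of order 12 are: {e, r^3, r^6, r^9, r^12, r^15, rs, r^4s, r^7s, r^10s, r^13s, r^16s}; {e, r^3, r^6, r^9, r^12, r^15, r^2s, r^5s, r^8s, r^11s, r^14s, r^17s}; {e, r^3, r^6, r^9, r^12, r^15, s, r^3s, r^6s, r^9s, r^12s, r^15s}.
So G has 3 subgroups of order 12.

3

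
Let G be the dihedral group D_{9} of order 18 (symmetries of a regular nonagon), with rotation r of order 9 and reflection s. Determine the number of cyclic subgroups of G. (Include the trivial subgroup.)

Group the elements of G by the cyclic subgroup they generate; each cyclic subgroup of order d accounts for φ(d) elements.
Cyclic subgroups by order — order 1: 1; order 2: 9; order 3: 1; order 9: 1.
Total: 12.

12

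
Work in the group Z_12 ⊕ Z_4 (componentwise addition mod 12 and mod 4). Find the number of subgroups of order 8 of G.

|G| = 48 and 8 | 48, so subgroups of order 8 are possible by Lagrange.
The subgroups of order 8 are: {(0,0), (0,1), (0,2), (0,3), (6,0), (6,1), (6,2), (6,3)}; {(0,0), (0,2), (3,0), (3,2), (6,0), (6,2), (9,0), (9,2)}; {(0,0), (0,2), (3,1), (3,3), (6,0), (6,2), (9,1), (9,3)}.
So G has 3 subgroups of order 8.

3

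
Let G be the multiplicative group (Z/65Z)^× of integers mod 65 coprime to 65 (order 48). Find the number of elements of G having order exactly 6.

The elements of order 6 are: 4, 9, 29, 36, 49, 56.
That's 6.

6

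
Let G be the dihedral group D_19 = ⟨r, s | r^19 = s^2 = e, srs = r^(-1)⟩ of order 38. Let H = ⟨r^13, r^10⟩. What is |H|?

19

|⟨r^13⟩| = 19 and |⟨r^10⟩| = 19, so |H| is a multiple of lcm(19, 19) = 19 and divides |G| = 38.
Closing under the operation: H = {e, r, r^2, r^3, r^4, r^5, r^6, r^7, r^8, r^9, r^10, r^11, r^12, r^13, r^14, r^15, r^16, r^17, r^18}, so |H| = 19.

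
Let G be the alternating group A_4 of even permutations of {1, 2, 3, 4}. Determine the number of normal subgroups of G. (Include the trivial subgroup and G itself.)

G has 10 subgroups. Checking conjugation-invariance by order — order 1: 1/1 normal; order 2: 0/3 normal; order 3: 0/4 normal; order 4: 1/1 normal; order 12: 1/1 normal.
Total normal subgroups: 3.

3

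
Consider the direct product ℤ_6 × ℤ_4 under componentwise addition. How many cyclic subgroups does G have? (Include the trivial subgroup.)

12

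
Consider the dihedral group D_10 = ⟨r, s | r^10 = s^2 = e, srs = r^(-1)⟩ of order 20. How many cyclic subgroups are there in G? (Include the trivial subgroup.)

Each element a generates a cyclic subgroup ⟨a⟩; distinct elements may generate the same one (a cyclic group of order d has φ(d) generators).
Cyclic subgroups by order — order 1: 1; order 2: 11; order 5: 1; order 10: 1.
Total: 14.

14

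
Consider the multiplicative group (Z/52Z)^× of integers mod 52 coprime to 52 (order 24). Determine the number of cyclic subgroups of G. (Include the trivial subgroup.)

A cyclic subgroup of order d is generated by each of its φ(d) elements of order d, so the cyclic subgroups of order d number (#elements of order d)/φ(d).
Cyclic subgroups by order — order 1: 1; order 2: 3; order 3: 1; order 4: 2; order 6: 3; order 12: 2.
Total: 12.

12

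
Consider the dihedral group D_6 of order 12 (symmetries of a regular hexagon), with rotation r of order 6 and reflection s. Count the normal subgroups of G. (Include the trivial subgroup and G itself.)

G has 16 subgroups. Checking conjugation-invariance by order — order 1: 1/1 normal; order 2: 1/7 normal; order 3: 1/1 normal; order 4: 0/3 normal; order 6: 3/3 normal; order 12: 1/1 normal.
Total normal subgroups: 7.

7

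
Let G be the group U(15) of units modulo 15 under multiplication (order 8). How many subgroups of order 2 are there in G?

|G| = 8 and 2 | 8, so subgroups of order 2 are possible by Lagrange.
The subgroups of order 2 are: {1, 11}; {1, 14}; {1, 4}.
So G has 3 subgroups of order 2.

3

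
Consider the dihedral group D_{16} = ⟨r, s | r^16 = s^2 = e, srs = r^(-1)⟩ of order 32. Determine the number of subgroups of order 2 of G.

|G| = 32 and 2 | 32, so subgroups of order 2 are possible by Lagrange.
The subgroups of order 2 are: {e, r^10s}; {e, r^11s}; {e, r^12s}; {e, r^13s}; … (17 in all).
So G has 17 subgroups of order 2.

17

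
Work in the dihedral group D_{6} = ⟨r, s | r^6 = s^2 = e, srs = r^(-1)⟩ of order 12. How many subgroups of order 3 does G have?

1

|G| = 12 and 3 | 12, so subgroups of order 3 are possible by Lagrange.
The subgroups of order 3 are: {e, r^2, r^4}.
So G has 1 subgroup of order 3.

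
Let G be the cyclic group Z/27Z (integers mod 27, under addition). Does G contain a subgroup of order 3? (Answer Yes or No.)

3 | 27. A subgroup of order 3 is {0, 9, 18}.

Yes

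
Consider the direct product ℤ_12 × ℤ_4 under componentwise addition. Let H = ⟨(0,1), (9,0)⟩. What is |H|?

16

|⟨(0,1)⟩| = 4 and |⟨(9,0)⟩| = 4, so |H| is a multiple of lcm(4, 4) = 4 and divides |G| = 48.
Closing under the operation: H = {(0,0), (0,1), (0,2), (0,3), (3,0), (3,1), (3,2), (3,3), (6,0), (6,1), (6,2), (6,3), (9,0), (9,1), (9,2), (9,3)}, so |H| = 16.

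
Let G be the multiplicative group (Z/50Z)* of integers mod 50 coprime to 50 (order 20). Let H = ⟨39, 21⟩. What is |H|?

10

|⟨39⟩| = 10 and |⟨21⟩| = 5, so |H| is a multiple of lcm(10, 5) = 10 and divides |G| = 20.
Closing under the operation: H = {1, 9, 11, 19, 21, 29, 31, 39, 41, 49}, so |H| = 10.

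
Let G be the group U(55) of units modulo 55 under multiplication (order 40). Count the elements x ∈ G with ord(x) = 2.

3

The elements of order 2 are: 21, 34, 54.
That's 3.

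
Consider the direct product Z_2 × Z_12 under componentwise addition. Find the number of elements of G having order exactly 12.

8

An element (a,b) has order lcm(ord(a), ord(b)); count pairs with lcm equal to 12.
Enumerating gives 8 such elements.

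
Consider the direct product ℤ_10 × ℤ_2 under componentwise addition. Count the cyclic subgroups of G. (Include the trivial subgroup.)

8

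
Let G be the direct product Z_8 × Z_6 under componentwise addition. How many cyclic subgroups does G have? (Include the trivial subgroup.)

16

Group the elements of G by the cyclic subgroup they generate; each cyclic subgroup of order d accounts for φ(d) elements.
Cyclic subgroups by order — order 1: 1; order 2: 3; order 3: 1; order 4: 2; order 6: 3; order 8: 2; order 12: 2; order 24: 2.
Total: 16.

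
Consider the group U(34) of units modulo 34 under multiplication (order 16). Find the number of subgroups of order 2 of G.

1

|G| = 16 and 2 | 16, so subgroups of order 2 are possible by Lagrange.
The subgroups of order 2 are: {1, 33}.
So G has 1 subgroup of order 2.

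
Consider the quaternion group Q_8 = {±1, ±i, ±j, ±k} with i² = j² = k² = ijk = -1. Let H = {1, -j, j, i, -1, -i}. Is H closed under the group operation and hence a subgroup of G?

|H| = 6 does not divide |G| = 8, so by Lagrange H is not a subgroup.

No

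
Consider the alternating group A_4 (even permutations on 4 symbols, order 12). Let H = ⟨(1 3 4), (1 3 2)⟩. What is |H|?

12

|⟨(1 3 4)⟩| = 3 and |⟨(1 3 2)⟩| = 3, so |H| is a multiple of lcm(3, 3) = 3 and divides |G| = 12.
Closing {(1 3 4), (1 3 2)} under the group operation gives all of G, so |H| = 12.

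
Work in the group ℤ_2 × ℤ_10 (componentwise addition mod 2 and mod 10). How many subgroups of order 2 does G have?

3

|G| = 20 and 2 | 20, so subgroups of order 2 are possible by Lagrange.
The subgroups of order 2 are: {(0,0), (0,5)}; {(0,0), (1,0)}; {(0,0), (1,5)}.
So G has 3 subgroups of order 2.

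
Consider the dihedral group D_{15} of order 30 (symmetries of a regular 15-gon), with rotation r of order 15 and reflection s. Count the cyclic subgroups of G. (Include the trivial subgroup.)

Each element a generates a cyclic subgroup ⟨a⟩; distinct elements may generate the same one (a cyclic group of order d has φ(d) generators).
Cyclic subgroups by order — order 1: 1; order 2: 15; order 3: 1; order 5: 1; order 15: 1.
Total: 19.

19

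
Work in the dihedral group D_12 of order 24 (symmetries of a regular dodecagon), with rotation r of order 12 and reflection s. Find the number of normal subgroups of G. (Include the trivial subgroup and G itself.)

G has 34 subgroups. Checking conjugation-invariance by order — order 1: 1/1 normal; order 2: 1/13 normal; order 3: 1/1 normal; order 4: 1/7 normal; order 6: 1/5 normal; order 8: 0/3 normal; order 12: 3/3 normal; order 24: 1/1 normal.
Total normal subgroups: 9.

9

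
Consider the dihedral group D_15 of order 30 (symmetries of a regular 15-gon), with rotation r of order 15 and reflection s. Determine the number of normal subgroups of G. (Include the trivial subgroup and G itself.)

5

G has 28 subgroups. Checking conjugation-invariance by order — order 1: 1/1 normal; order 2: 0/15 normal; order 3: 1/1 normal; order 5: 1/1 normal; order 6: 0/5 normal; order 10: 0/3 normal; order 15: 1/1 normal; order 30: 1/1 normal.
Total normal subgroups: 5.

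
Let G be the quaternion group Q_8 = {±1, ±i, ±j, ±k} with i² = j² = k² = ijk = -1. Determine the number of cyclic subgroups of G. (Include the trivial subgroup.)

5

A cyclic subgroup of order d is generated by each of its φ(d) elements of order d, so the cyclic subgroups of order d number (#elements of order d)/φ(d).
Cyclic subgroups by order — order 1: 1; order 2: 1; order 4: 3.
Total: 5.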